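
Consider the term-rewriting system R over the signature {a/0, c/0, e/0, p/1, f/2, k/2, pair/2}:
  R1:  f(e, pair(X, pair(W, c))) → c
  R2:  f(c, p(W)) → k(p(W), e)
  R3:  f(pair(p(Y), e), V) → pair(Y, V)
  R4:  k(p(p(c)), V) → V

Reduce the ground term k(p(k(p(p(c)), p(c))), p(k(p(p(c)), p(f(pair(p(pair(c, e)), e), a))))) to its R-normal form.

p(p(pair(pair(c, e), a)))

1. k(p(k(p(p(c)), p(c))), p(k(p(p(c)), p(f(pair(p(pair(c, e)), e), a)))))  →  k(p(p(c)), p(k(p(p(c)), p(f(pair(p(pair(c, e)), e), a)))))   [R4 at 1.1]
2. k(p(p(c)), p(k(p(p(c)), p(f(pair(p(pair(c, e)), e), a)))))  →  p(k(p(p(c)), p(f(pair(p(pair(c, e)), e), a))))   [R4 at ε]
3. p(k(p(p(c)), p(f(pair(p(pair(c, e)), e), a))))  →  p(p(f(pair(p(pair(c, e)), e), a)))   [R4 at 1]
4. p(p(f(pair(p(pair(c, e)), e), a)))  →  p(p(pair(pair(c, e), a)))   [R3 at 1.1]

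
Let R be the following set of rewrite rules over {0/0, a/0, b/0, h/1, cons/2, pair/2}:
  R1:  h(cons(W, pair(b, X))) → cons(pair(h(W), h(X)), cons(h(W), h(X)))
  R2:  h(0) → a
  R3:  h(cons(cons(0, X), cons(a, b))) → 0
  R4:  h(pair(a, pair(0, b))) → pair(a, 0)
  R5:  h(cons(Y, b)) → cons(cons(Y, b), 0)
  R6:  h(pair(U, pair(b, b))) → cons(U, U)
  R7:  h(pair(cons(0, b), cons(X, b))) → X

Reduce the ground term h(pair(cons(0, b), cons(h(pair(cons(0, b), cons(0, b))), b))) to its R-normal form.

0

1. h(pair(cons(0, b), cons(h(pair(cons(0, b), cons(0, b))), b)))  →  h(pair(cons(0, b), cons(0, b)))   [R7 at ε]
2. h(pair(cons(0, b), cons(0, b)))  →  0   [R7 at ε]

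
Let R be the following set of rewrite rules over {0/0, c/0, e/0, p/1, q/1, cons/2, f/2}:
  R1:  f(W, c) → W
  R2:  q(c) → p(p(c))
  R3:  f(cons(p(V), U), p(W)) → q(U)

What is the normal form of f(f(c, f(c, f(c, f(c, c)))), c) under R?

1. f(f(c, f(c, f(c, f(c, c)))), c)  →  f(c, f(c, f(c, f(c, c))))   [R1 at ε]
2. f(c, f(c, f(c, f(c, c))))  →  f(c, f(c, f(c, c)))   [R1 at 2.2.2]
3. f(c, f(c, f(c, c)))  →  f(c, f(c, c))   [R1 at 2.2]
4. f(c, f(c, c))  →  f(c, c)   [R1 at 2]
5. f(c, c)  →  c   [R1 at ε]

c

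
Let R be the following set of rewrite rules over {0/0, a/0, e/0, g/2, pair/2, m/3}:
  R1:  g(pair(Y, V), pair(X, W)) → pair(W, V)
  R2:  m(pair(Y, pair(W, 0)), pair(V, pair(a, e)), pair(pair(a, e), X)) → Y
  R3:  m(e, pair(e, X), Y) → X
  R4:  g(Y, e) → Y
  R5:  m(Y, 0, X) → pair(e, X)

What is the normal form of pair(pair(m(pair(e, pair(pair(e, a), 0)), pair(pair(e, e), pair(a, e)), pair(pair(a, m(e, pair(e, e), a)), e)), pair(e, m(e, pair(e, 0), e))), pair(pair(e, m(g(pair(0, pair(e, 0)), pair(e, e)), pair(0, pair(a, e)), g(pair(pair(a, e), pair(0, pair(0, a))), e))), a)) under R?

pair(pair(e, pair(e, 0)), pair(pair(e, e), a))

1. pair(pair(m(pair(e, pair(pair(e, a), 0)), pair(pair(e, e), pair(a, e)), pair(pair(a, m(e, pair(e, e), a)), e)), pair(e, m(e, pair(e, 0), e))), pair(pair(e, m(g(pair(0, pair(e, 0)), pair(e, e)), pair(0, pair(a, e)), g(pair(pair(a, e), pair(0, pair(0, a))), e))), a))  →  pair(pair(m(pair(e, pair(pair(e, a), 0)), pair(pair(e, e), pair(a, e)), pair(pair(a, e), e)), pair(e, m(e, pair(e, 0), e))), pair(pair(e, m(g(pair(0, pair(e, 0)), pair(e, e)), pair(0, pair(a, e)), g(pair(pair(a, e), pair(0, pair(0, a))), e))), a))   [R3 at 1.1.3.1.2]
2. pair(pair(m(pair(e, pair(pair(e, a), 0)), pair(pair(e, e), pair(a, e)), pair(pair(a, e), e)), pair(e, m(e, pair(e, 0), e))), pair(pair(e, m(g(pair(0, pair(e, 0)), pair(e, e)), pair(0, pair(a, e)), g(pair(pair(a, e), pair(0, pair(0, a))), e))), a))  →  pair(pair(e, pair(e, m(e, pair(e, 0), e))), pair(pair(e, m(g(pair(0, pair(e, 0)), pair(e, e)), pair(0, pair(a, e)), g(pair(pair(a, e), pair(0, pair(0, a))), e))), a))   [R2 at 1.1]
3. pair(pair(e, pair(e, m(e, pair(e, 0), e))), pair(pair(e, m(g(pair(0, pair(e, 0)), pair(e, e)), pair(0, pair(a, e)), g(pair(pair(a, e), pair(0, pair(0, a))), e))), a))  →  pair(pair(e, pair(e, 0)), pair(pair(e, m(g(pair(0, pair(e, 0)), pair(e, e)), pair(0, pair(a, e)), g(pair(pair(a, e), pair(0, pair(0, a))), e))), a))   [R3 at 1.2.2]
4. pair(pair(e, pair(e, 0)), pair(pair(e, m(g(pair(0, pair(e, 0)), pair(e, e)), pair(0, pair(a, e)), g(pair(pair(a, e), pair(0, pair(0, a))), e))), a))  →  pair(pair(e, pair(e, 0)), pair(pair(e, m(pair(e, pair(e, 0)), pair(0, pair(a, e)), g(pair(pair(a, e), pair(0, pair(0, a))), e))), a))   [R1 at 2.1.2.1]
5. pair(pair(e, pair(e, 0)), pair(pair(e, m(pair(e, pair(e, 0)), pair(0, pair(a, e)), g(pair(pair(a, e), pair(0, pair(0, a))), e))), a))  →  pair(pair(e, pair(e, 0)), pair(pair(e, m(pair(e, pair(e, 0)), pair(0, pair(a, e)), pair(pair(a, e), pair(0, pair(0, a))))), a))   [R4 at 2.1.2.3]
6. pair(pair(e, pair(e, 0)), pair(pair(e, m(pair(e, pair(e, 0)), pair(0, pair(a, e)), pair(pair(a, e), pair(0, pair(0, a))))), a))  →  pair(pair(e, pair(e, 0)), pair(pair(e, e), a))   [R2 at 2.1.2]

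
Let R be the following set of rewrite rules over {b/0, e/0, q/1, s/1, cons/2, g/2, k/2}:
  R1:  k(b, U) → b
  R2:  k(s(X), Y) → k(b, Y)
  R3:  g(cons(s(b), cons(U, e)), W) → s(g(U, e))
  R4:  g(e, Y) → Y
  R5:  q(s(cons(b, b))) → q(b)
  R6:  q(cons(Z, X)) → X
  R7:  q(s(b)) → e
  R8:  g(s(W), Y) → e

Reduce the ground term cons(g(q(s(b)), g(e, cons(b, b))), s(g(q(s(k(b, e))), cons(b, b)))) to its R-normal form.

cons(cons(b, b), s(cons(b, b)))

1. cons(g(q(s(b)), g(e, cons(b, b))), s(g(q(s(k(b, e))), cons(b, b))))  →  cons(g(e, g(e, cons(b, b))), s(g(q(s(k(b, e))), cons(b, b))))   [R7 at 1.1]
2. cons(g(e, g(e, cons(b, b))), s(g(q(s(k(b, e))), cons(b, b))))  →  cons(g(e, cons(b, b)), s(g(q(s(k(b, e))), cons(b, b))))   [R4 at 1]
3. cons(g(e, cons(b, b)), s(g(q(s(k(b, e))), cons(b, b))))  →  cons(cons(b, b), s(g(q(s(k(b, e))), cons(b, b))))   [R4 at 1]
4. cons(cons(b, b), s(g(q(s(k(b, e))), cons(b, b))))  →  cons(cons(b, b), s(g(q(s(b)), cons(b, b))))   [R1 at 2.1.1.1.1]
5. cons(cons(b, b), s(g(q(s(b)), cons(b, b))))  →  cons(cons(b, b), s(g(e, cons(b, b))))   [R7 at 2.1.1]
6. cons(cons(b, b), s(g(e, cons(b, b))))  →  cons(cons(b, b), s(cons(b, b)))   [R4 at 2.1]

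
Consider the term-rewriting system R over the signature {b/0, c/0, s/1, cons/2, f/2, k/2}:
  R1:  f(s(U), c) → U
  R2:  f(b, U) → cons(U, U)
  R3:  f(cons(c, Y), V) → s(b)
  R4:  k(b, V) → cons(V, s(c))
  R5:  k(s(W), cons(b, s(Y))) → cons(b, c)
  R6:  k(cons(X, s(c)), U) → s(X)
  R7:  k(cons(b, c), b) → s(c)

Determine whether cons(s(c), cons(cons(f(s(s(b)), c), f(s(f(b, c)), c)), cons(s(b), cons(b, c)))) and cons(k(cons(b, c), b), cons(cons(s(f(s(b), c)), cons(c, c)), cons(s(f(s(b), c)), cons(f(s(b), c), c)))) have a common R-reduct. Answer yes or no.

yes — NF(t₁) = cons(s(c), cons(cons(s(b), cons(c, c)), cons(s(b), cons(b, c)))), NF(t₂) = cons(s(c), cons(cons(s(b), cons(c, c)), cons(s(b), cons(b, c))))

Reduce t₁ = cons(s(c), cons(cons(f(s(s(b)), c), f(s(f(b, c)), c)), cons(s(b), cons(b, c)))):
1. cons(s(c), cons(cons(f(s(s(b)), c), f(s(f(b, c)), c)), cons(s(b), cons(b, c))))  →  cons(s(c), cons(cons(s(b), f(s(f(b, c)), c)), cons(s(b), cons(b, c))))   [R1 at 2.1.1]
2. cons(s(c), cons(cons(s(b), f(s(f(b, c)), c)), cons(s(b), cons(b, c))))  →  cons(s(c), cons(cons(s(b), f(b, c)), cons(s(b), cons(b, c))))   [R1 at 2.1.2]
3. cons(s(c), cons(cons(s(b), f(b, c)), cons(s(b), cons(b, c))))  →  cons(s(c), cons(cons(s(b), cons(c, c)), cons(s(b), cons(b, c))))   [R2 at 2.1.2]

Reduce t₂ = cons(k(cons(b, c), b), cons(cons(s(f(s(b), c)), cons(c, c)), cons(s(f(s(b), c)), cons(f(s(b), c), c)))):
1. cons(k(cons(b, c), b), cons(cons(s(f(s(b), c)), cons(c, c)), cons(s(f(s(b), c)), cons(f(s(b), c), c))))  →  cons(s(c), cons(cons(s(f(s(b), c)), cons(c, c)), cons(s(f(s(b), c)), cons(f(s(b), c), c))))   [R7 at 1]
2. cons(s(c), cons(cons(s(f(s(b), c)), cons(c, c)), cons(s(f(s(b), c)), cons(f(s(b), c), c))))  →  cons(s(c), cons(cons(s(b), cons(c, c)), cons(s(f(s(b), c)), cons(f(s(b), c), c))))   [R1 at 2.1.1.1]
3. cons(s(c), cons(cons(s(b), cons(c, c)), cons(s(f(s(b), c)), cons(f(s(b), c), c))))  →  cons(s(c), cons(cons(s(b), cons(c, c)), cons(s(b), cons(f(s(b), c), c))))   [R1 at 2.2.1.1]
4. cons(s(c), cons(cons(s(b), cons(c, c)), cons(s(b), cons(f(s(b), c), c))))  →  cons(s(c), cons(cons(s(b), cons(c, c)), cons(s(b), cons(b, c))))   [R1 at 2.2.2.1]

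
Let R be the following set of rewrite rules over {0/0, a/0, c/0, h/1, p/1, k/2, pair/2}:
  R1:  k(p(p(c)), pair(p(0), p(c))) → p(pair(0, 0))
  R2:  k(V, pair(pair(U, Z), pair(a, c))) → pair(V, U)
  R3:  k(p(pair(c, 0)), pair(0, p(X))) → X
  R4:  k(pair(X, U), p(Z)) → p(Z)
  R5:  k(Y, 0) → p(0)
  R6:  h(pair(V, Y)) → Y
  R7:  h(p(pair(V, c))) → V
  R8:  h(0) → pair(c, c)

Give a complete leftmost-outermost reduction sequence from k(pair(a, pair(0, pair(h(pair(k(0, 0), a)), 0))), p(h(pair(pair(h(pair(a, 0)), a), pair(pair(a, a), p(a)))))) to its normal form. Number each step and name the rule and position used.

p(pair(pair(a, a), p(a)))

1. k(pair(a, pair(0, pair(h(pair(k(0, 0), a)), 0))), p(h(pair(pair(h(pair(a, 0)), a), pair(pair(a, a), p(a))))))  →  p(h(pair(pair(h(pair(a, 0)), a), pair(pair(a, a), p(a)))))   [R4 at ε]
2. p(h(pair(pair(h(pair(a, 0)), a), pair(pair(a, a), p(a)))))  →  p(pair(pair(a, a), p(a)))   [R6 at 1]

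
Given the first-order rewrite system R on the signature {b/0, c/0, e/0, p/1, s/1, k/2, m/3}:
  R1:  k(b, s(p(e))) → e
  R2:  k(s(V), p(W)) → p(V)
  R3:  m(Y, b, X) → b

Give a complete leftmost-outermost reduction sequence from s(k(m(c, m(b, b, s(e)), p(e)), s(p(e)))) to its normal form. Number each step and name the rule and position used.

s(e)

1. s(k(m(c, m(b, b, s(e)), p(e)), s(p(e))))  →  s(k(m(c, b, p(e)), s(p(e))))   [R3 at 1.1.2]
2. s(k(m(c, b, p(e)), s(p(e))))  →  s(k(b, s(p(e))))   [R3 at 1.1]
3. s(k(b, s(p(e))))  →  s(e)   [R1 at 1]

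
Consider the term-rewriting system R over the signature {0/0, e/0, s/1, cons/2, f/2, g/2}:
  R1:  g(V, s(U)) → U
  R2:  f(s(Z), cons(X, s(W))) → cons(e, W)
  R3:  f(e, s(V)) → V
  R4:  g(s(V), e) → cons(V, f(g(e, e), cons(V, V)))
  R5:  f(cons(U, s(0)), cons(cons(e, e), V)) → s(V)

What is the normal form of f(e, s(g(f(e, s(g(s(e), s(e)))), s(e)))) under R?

1. f(e, s(g(f(e, s(g(s(e), s(e)))), s(e))))  →  g(f(e, s(g(s(e), s(e)))), s(e))   [R3 at ε]
2. g(f(e, s(g(s(e), s(e)))), s(e))  →  e   [R1 at ε]

e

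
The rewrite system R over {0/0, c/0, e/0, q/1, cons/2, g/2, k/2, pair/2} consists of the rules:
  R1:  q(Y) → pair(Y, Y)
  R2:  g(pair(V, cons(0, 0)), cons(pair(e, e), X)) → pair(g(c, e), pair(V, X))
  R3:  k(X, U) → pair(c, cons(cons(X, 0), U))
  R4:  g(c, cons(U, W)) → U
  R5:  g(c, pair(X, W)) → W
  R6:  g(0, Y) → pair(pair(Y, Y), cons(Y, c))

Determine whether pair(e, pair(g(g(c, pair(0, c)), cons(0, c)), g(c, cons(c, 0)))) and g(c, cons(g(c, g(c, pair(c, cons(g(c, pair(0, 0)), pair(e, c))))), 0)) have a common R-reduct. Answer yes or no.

no — NF(t₁) = pair(e, pair(0, c)), NF(t₂) = 0

Reduce t₁ = pair(e, pair(g(g(c, pair(0, c)), cons(0, c)), g(c, cons(c, 0)))):
1. pair(e, pair(g(g(c, pair(0, c)), cons(0, c)), g(c, cons(c, 0))))  →  pair(e, pair(g(c, cons(0, c)), g(c, cons(c, 0))))   [R5 at 2.1.1]
2. pair(e, pair(g(c, cons(0, c)), g(c, cons(c, 0))))  →  pair(e, pair(0, g(c, cons(c, 0))))   [R4 at 2.1]
3. pair(e, pair(0, g(c, cons(c, 0))))  →  pair(e, pair(0, c))   [R4 at 2.2]

Reduce t₂ = g(c, cons(g(c, g(c, pair(c, cons(g(c, pair(0, 0)), pair(e, c))))), 0)):
1. g(c, cons(g(c, g(c, pair(c, cons(g(c, pair(0, 0)), pair(e, c))))), 0))  →  g(c, g(c, pair(c, cons(g(c, pair(0, 0)), pair(e, c)))))   [R4 at ε]
2. g(c, g(c, pair(c, cons(g(c, pair(0, 0)), pair(e, c)))))  →  g(c, cons(g(c, pair(0, 0)), pair(e, c)))   [R5 at 2]
3. g(c, cons(g(c, pair(0, 0)), pair(e, c)))  →  g(c, pair(0, 0))   [R4 at ε]
4. g(c, pair(0, 0))  →  0   [R5 at ε]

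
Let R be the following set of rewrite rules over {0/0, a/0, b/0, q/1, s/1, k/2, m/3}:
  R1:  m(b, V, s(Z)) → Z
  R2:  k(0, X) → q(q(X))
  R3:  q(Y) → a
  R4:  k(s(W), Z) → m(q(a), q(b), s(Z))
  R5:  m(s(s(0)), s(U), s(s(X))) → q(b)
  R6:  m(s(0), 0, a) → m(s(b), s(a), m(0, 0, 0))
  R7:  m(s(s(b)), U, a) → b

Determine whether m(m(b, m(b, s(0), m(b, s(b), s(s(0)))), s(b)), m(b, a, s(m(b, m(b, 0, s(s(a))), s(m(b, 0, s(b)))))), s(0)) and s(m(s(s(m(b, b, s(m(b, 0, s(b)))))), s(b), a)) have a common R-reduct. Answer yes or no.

no — NF(t₁) = 0, NF(t₂) = s(b)

Reduce t₁ = m(m(b, m(b, s(0), m(b, s(b), s(s(0)))), s(b)), m(b, a, s(m(b, m(b, 0, s(s(a))), s(m(b, 0, s(b)))))), s(0)):
1. m(m(b, m(b, s(0), m(b, s(b), s(s(0)))), s(b)), m(b, a, s(m(b, m(b, 0, s(s(a))), s(m(b, 0, s(b)))))), s(0))  →  m(b, m(b, a, s(m(b, m(b, 0, s(s(a))), s(m(b, 0, s(b)))))), s(0))   [R1 at 1]
2. m(b, m(b, a, s(m(b, m(b, 0, s(s(a))), s(m(b, 0, s(b)))))), s(0))  →  0   [R1 at ε]

Reduce t₂ = s(m(s(s(m(b, b, s(m(b, 0, s(b)))))), s(b), a)):
1. s(m(s(s(m(b, b, s(m(b, 0, s(b)))))), s(b), a))  →  s(m(s(s(m(b, 0, s(b)))), s(b), a))   [R1 at 1.1.1.1]
2. s(m(s(s(m(b, 0, s(b)))), s(b), a))  →  s(m(s(s(b)), s(b), a))   [R1 at 1.1.1.1]
3. s(m(s(s(b)), s(b), a))  →  s(b)   [R7 at 1]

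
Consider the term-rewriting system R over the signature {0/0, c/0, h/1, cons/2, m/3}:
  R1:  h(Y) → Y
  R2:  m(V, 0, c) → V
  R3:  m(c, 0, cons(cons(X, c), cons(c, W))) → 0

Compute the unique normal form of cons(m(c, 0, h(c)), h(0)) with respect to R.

cons(c, 0)

1. cons(m(c, 0, h(c)), h(0))  →  cons(m(c, 0, c), h(0))   [R1 at 1.3]
2. cons(m(c, 0, c), h(0))  →  cons(c, h(0))   [R2 at 1]
3. cons(c, h(0))  →  cons(c, 0)   [R1 at 2]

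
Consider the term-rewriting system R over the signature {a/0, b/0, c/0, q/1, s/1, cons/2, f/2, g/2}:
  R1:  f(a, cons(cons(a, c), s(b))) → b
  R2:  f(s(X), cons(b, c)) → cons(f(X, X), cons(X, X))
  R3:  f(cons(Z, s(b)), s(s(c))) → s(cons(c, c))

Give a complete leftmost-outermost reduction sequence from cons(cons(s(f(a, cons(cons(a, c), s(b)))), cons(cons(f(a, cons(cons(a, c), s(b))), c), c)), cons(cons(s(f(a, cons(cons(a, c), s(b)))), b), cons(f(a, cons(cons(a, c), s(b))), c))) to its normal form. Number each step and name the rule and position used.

1. cons(cons(s(f(a, cons(cons(a, c), s(b)))), cons(cons(f(a, cons(cons(a, c), s(b))), c), c)), cons(cons(s(f(a, cons(cons(a, c), s(b)))), b), cons(f(a, cons(cons(a, c), s(b))), c)))  →  cons(cons(s(b), cons(cons(f(a, cons(cons(a, c), s(b))), c), c)), cons(cons(s(f(a, cons(cons(a, c), s(b)))), b), cons(f(a, cons(cons(a, c), s(b))), c)))   [R1 at 1.1.1]
2. cons(cons(s(b), cons(cons(f(a, cons(cons(a, c), s(b))), c), c)), cons(cons(s(f(a, cons(cons(a, c), s(b)))), b), cons(f(a, cons(cons(a, c), s(b))), c)))  →  cons(cons(s(b), cons(cons(b, c), c)), cons(cons(s(f(a, cons(cons(a, c), s(b)))), b), cons(f(a, cons(cons(a, c), s(b))), c)))   [R1 at 1.2.1.1]
3. cons(cons(s(b), cons(cons(b, c), c)), cons(cons(s(f(a, cons(cons(a, c), s(b)))), b), cons(f(a, cons(cons(a, c), s(b))), c)))  →  cons(cons(s(b), cons(cons(b, c), c)), cons(cons(s(b), b), cons(f(a, cons(cons(a, c), s(b))), c)))   [R1 at 2.1.1.1]
4. cons(cons(s(b), cons(cons(b, c), c)), cons(cons(s(b), b), cons(f(a, cons(cons(a, c), s(b))), c)))  →  cons(cons(s(b), cons(cons(b, c), c)), cons(cons(s(b), b), cons(b, c)))   [R1 at 2.2.1]

cons(cons(s(b), cons(cons(b, c), c)), cons(cons(s(b), b), cons(b, c)))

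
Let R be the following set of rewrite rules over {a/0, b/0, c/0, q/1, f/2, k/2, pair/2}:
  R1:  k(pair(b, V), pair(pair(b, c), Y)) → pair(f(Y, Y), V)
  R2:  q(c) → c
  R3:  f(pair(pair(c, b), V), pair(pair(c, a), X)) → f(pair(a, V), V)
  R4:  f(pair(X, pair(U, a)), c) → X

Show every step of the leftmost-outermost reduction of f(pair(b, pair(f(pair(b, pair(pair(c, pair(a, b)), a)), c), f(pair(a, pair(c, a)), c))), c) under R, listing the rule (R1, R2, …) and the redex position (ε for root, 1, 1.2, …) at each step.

b

1. f(pair(b, pair(f(pair(b, pair(pair(c, pair(a, b)), a)), c), f(pair(a, pair(c, a)), c))), c)  →  f(pair(b, pair(b, f(pair(a, pair(c, a)), c))), c)   [R4 at 1.2.1]
2. f(pair(b, pair(b, f(pair(a, pair(c, a)), c))), c)  →  f(pair(b, pair(b, a)), c)   [R4 at 1.2.2]
3. f(pair(b, pair(b, a)), c)  →  b   [R4 at ε]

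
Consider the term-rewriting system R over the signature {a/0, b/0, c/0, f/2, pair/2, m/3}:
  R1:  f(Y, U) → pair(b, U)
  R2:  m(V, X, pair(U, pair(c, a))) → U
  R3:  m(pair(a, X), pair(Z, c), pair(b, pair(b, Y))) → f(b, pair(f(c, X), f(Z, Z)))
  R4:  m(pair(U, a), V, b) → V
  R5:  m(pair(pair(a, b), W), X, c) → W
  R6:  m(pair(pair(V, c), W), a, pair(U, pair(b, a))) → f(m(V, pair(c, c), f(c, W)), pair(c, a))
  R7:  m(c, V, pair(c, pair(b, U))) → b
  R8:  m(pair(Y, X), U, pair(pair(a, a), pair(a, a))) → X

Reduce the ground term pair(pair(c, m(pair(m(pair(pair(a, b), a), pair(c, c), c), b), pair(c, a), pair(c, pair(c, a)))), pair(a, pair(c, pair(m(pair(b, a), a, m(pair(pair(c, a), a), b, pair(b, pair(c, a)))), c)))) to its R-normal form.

pair(pair(c, c), pair(a, pair(c, pair(a, c))))

1. pair(pair(c, m(pair(m(pair(pair(a, b), a), pair(c, c), c), b), pair(c, a), pair(c, pair(c, a)))), pair(a, pair(c, pair(m(pair(b, a), a, m(pair(pair(c, a), a), b, pair(b, pair(c, a)))), c))))  →  pair(pair(c, c), pair(a, pair(c, pair(m(pair(b, a), a, m(pair(pair(c, a), a), b, pair(b, pair(c, a)))), c))))   [R2 at 1.2]
2. pair(pair(c, c), pair(a, pair(c, pair(m(pair(b, a), a, m(pair(pair(c, a), a), b, pair(b, pair(c, a)))), c))))  →  pair(pair(c, c), pair(a, pair(c, pair(m(pair(b, a), a, b), c))))   [R2 at 2.2.2.1.3]
3. pair(pair(c, c), pair(a, pair(c, pair(m(pair(b, a), a, b), c))))  →  pair(pair(c, c), pair(a, pair(c, pair(a, c))))   [R4 at 2.2.2.1]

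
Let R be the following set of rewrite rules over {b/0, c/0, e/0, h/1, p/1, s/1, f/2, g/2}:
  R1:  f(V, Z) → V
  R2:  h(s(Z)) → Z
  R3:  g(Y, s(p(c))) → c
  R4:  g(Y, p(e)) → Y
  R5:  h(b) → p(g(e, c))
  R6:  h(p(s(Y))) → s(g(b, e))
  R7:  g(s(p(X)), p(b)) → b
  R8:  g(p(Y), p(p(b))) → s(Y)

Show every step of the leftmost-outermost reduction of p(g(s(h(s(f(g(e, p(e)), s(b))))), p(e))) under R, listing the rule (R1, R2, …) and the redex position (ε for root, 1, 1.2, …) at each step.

p(s(e))

1. p(g(s(h(s(f(g(e, p(e)), s(b))))), p(e)))  →  p(s(h(s(f(g(e, p(e)), s(b))))))   [R4 at 1]
2. p(s(h(s(f(g(e, p(e)), s(b))))))  →  p(s(f(g(e, p(e)), s(b))))   [R2 at 1.1]
3. p(s(f(g(e, p(e)), s(b))))  →  p(s(g(e, p(e))))   [R1 at 1.1]
4. p(s(g(e, p(e))))  →  p(s(e))   [R4 at 1.1]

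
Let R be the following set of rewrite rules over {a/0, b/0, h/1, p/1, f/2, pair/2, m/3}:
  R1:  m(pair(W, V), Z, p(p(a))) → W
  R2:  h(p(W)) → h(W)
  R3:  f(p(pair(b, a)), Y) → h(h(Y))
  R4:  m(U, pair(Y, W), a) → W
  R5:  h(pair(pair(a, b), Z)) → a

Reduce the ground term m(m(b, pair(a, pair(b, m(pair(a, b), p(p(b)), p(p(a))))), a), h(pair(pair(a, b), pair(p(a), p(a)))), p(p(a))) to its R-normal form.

1. m(m(b, pair(a, pair(b, m(pair(a, b), p(p(b)), p(p(a))))), a), h(pair(pair(a, b), pair(p(a), p(a)))), p(p(a)))  →  m(pair(b, m(pair(a, b), p(p(b)), p(p(a)))), h(pair(pair(a, b), pair(p(a), p(a)))), p(p(a)))   [R4 at 1]
2. m(pair(b, m(pair(a, b), p(p(b)), p(p(a)))), h(pair(pair(a, b), pair(p(a), p(a)))), p(p(a)))  →  b   [R1 at ε]

b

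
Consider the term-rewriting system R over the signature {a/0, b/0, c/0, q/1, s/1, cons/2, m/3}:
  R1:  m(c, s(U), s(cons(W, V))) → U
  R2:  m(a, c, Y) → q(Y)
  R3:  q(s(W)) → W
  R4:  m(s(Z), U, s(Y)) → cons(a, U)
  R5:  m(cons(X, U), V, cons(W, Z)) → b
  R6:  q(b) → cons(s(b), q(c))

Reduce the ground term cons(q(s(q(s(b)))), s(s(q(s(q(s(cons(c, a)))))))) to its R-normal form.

cons(b, s(s(cons(c, a))))

1. cons(q(s(q(s(b)))), s(s(q(s(q(s(cons(c, a))))))))  →  cons(q(s(b)), s(s(q(s(q(s(cons(c, a))))))))   [R3 at 1]
2. cons(q(s(b)), s(s(q(s(q(s(cons(c, a))))))))  →  cons(b, s(s(q(s(q(s(cons(c, a))))))))   [R3 at 1]
3. cons(b, s(s(q(s(q(s(cons(c, a))))))))  →  cons(b, s(s(q(s(cons(c, a))))))   [R3 at 2.1.1]
4. cons(b, s(s(q(s(cons(c, a))))))  →  cons(b, s(s(cons(c, a))))   [R3 at 2.1.1]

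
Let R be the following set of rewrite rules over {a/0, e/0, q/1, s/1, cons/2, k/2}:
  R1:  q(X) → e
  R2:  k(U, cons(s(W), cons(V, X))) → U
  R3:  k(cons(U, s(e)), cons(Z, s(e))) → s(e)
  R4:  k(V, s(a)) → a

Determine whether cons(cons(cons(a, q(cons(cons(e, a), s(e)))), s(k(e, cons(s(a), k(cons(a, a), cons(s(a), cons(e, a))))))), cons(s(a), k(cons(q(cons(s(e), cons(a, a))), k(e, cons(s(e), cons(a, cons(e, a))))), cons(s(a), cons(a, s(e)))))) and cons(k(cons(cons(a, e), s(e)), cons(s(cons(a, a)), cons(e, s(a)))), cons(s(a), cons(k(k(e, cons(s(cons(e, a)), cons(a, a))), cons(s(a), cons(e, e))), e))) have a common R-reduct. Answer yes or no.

yes — NF(t₁) = cons(cons(cons(a, e), s(e)), cons(s(a), cons(e, e))), NF(t₂) = cons(cons(cons(a, e), s(e)), cons(s(a), cons(e, e)))

Reduce t₁ = cons(cons(cons(a, q(cons(cons(e, a), s(e)))), s(k(e, cons(s(a), k(cons(a, a), cons(s(a), cons(e, a))))))), cons(s(a), k(cons(q(cons(s(e), cons(a, a))), k(e, cons(s(e), cons(a, cons(e, a))))), cons(s(a), cons(a, s(e)))))):
1. cons(cons(cons(a, q(cons(cons(e, a), s(e)))), s(k(e, cons(s(a), k(cons(a, a), cons(s(a), cons(e, a))))))), cons(s(a), k(cons(q(cons(s(e), cons(a, a))), k(e, cons(s(e), cons(a, cons(e, a))))), cons(s(a), cons(a, s(e))))))  →  cons(cons(cons(a, e), s(k(e, cons(s(a), k(cons(a, a), cons(s(a), cons(e, a))))))), cons(s(a), k(cons(q(cons(s(e), cons(a, a))), k(e, cons(s(e), cons(a, cons(e, a))))), cons(s(a), cons(a, s(e))))))   [R1 at 1.1.2]
2. cons(cons(cons(a, e), s(k(e, cons(s(a), k(cons(a, a), cons(s(a), cons(e, a))))))), cons(s(a), k(cons(q(cons(s(e), cons(a, a))), k(e, cons(s(e), cons(a, cons(e, a))))), cons(s(a), cons(a, s(e))))))  →  cons(cons(cons(a, e), s(k(e, cons(s(a), cons(a, a))))), cons(s(a), k(cons(q(cons(s(e), cons(a, a))), k(e, cons(s(e), cons(a, cons(e, a))))), cons(s(a), cons(a, s(e))))))   [R2 at 1.2.1.2.2]
3. cons(cons(cons(a, e), s(k(e, cons(s(a), cons(a, a))))), cons(s(a), k(cons(q(cons(s(e), cons(a, a))), k(e, cons(s(e), cons(a, cons(e, a))))), cons(s(a), cons(a, s(e))))))  →  cons(cons(cons(a, e), s(e)), cons(s(a), k(cons(q(cons(s(e), cons(a, a))), k(e, cons(s(e), cons(a, cons(e, a))))), cons(s(a), cons(a, s(e))))))   [R2 at 1.2.1]
4. cons(cons(cons(a, e), s(e)), cons(s(a), k(cons(q(cons(s(e), cons(a, a))), k(e, cons(s(e), cons(a, cons(e, a))))), cons(s(a), cons(a, s(e))))))  →  cons(cons(cons(a, e), s(e)), cons(s(a), cons(q(cons(s(e), cons(a, a))), k(e, cons(s(e), cons(a, cons(e, a)))))))   [R2 at 2.2]
5. cons(cons(cons(a, e), s(e)), cons(s(a), cons(q(cons(s(e), cons(a, a))), k(e, cons(s(e), cons(a, cons(e, a)))))))  →  cons(cons(cons(a, e), s(e)), cons(s(a), cons(e, k(e, cons(s(e), cons(a, cons(e, a)))))))   [R1 at 2.2.1]
6. cons(cons(cons(a, e), s(e)), cons(s(a), cons(e, k(e, cons(s(e), cons(a, cons(e, a)))))))  →  cons(cons(cons(a, e), s(e)), cons(s(a), cons(e, e)))   [R2 at 2.2.2]

Reduce t₂ = cons(k(cons(cons(a, e), s(e)), cons(s(cons(a, a)), cons(e, s(a)))), cons(s(a), cons(k(k(e, cons(s(cons(e, a)), cons(a, a))), cons(s(a), cons(e, e))), e))):
1. cons(k(cons(cons(a, e), s(e)), cons(s(cons(a, a)), cons(e, s(a)))), cons(s(a), cons(k(k(e, cons(s(cons(e, a)), cons(a, a))), cons(s(a), cons(e, e))), e)))  →  cons(cons(cons(a, e), s(e)), cons(s(a), cons(k(k(e, cons(s(cons(e, a)), cons(a, a))), cons(s(a), cons(e, e))), e)))   [R2 at 1]
2. cons(cons(cons(a, e), s(e)), cons(s(a), cons(k(k(e, cons(s(cons(e, a)), cons(a, a))), cons(s(a), cons(e, e))), e)))  →  cons(cons(cons(a, e), s(e)), cons(s(a), cons(k(e, cons(s(cons(e, a)), cons(a, a))), e)))   [R2 at 2.2.1]
3. cons(cons(cons(a, e), s(e)), cons(s(a), cons(k(e, cons(s(cons(e, a)), cons(a, a))), e)))  →  cons(cons(cons(a, e), s(e)), cons(s(a), cons(e, e)))   [R2 at 2.2.1]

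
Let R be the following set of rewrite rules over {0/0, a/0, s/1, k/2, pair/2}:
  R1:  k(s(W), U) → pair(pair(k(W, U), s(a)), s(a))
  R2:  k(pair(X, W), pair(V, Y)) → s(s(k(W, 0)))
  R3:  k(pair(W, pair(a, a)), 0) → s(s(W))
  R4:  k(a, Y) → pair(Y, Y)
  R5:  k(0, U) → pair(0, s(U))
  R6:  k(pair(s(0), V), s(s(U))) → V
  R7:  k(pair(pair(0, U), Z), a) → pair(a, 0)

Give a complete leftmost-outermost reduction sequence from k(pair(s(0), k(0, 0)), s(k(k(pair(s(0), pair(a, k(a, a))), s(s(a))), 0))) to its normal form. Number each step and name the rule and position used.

1. k(pair(s(0), k(0, 0)), s(k(k(pair(s(0), pair(a, k(a, a))), s(s(a))), 0)))  →  k(pair(s(0), pair(0, s(0))), s(k(k(pair(s(0), pair(a, k(a, a))), s(s(a))), 0)))   [R5 at 1.2]
2. k(pair(s(0), pair(0, s(0))), s(k(k(pair(s(0), pair(a, k(a, a))), s(s(a))), 0)))  →  k(pair(s(0), pair(0, s(0))), s(k(pair(a, k(a, a)), 0)))   [R6 at 2.1.1]
3. k(pair(s(0), pair(0, s(0))), s(k(pair(a, k(a, a)), 0)))  →  k(pair(s(0), pair(0, s(0))), s(k(pair(a, pair(a, a)), 0)))   [R4 at 2.1.1.2]
4. k(pair(s(0), pair(0, s(0))), s(k(pair(a, pair(a, a)), 0)))  →  k(pair(s(0), pair(0, s(0))), s(s(s(a))))   [R3 at 2.1]
5. k(pair(s(0), pair(0, s(0))), s(s(s(a))))  →  pair(0, s(0))   [R6 at ε]

pair(0, s(0))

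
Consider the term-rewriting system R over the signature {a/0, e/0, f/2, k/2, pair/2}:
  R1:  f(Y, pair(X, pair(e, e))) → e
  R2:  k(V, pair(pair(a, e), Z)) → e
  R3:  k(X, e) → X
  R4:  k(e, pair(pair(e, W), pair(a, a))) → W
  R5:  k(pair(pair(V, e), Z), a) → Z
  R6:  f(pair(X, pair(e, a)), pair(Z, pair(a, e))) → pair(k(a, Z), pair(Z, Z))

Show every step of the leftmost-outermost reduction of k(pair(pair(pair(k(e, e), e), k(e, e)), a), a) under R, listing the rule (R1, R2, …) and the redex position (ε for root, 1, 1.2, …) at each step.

a

1. k(pair(pair(pair(k(e, e), e), k(e, e)), a), a)  →  k(pair(pair(pair(e, e), k(e, e)), a), a)   [R3 at 1.1.1.1]
2. k(pair(pair(pair(e, e), k(e, e)), a), a)  →  k(pair(pair(pair(e, e), e), a), a)   [R3 at 1.1.2]
3. k(pair(pair(pair(e, e), e), a), a)  →  a   [R5 at ε]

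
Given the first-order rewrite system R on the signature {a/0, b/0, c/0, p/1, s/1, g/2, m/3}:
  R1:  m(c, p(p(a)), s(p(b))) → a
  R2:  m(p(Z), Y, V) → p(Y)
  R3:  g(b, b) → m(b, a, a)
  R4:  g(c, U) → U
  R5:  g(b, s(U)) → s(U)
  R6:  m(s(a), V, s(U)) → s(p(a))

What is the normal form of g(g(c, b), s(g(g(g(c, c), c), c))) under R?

s(c)

1. g(g(c, b), s(g(g(g(c, c), c), c)))  →  g(b, s(g(g(g(c, c), c), c)))   [R4 at 1]
2. g(b, s(g(g(g(c, c), c), c)))  →  s(g(g(g(c, c), c), c))   [R5 at ε]
3. s(g(g(g(c, c), c), c))  →  s(g(g(c, c), c))   [R4 at 1.1.1]
4. s(g(g(c, c), c))  →  s(g(c, c))   [R4 at 1.1]
5. s(g(c, c))  →  s(c)   [R4 at 1]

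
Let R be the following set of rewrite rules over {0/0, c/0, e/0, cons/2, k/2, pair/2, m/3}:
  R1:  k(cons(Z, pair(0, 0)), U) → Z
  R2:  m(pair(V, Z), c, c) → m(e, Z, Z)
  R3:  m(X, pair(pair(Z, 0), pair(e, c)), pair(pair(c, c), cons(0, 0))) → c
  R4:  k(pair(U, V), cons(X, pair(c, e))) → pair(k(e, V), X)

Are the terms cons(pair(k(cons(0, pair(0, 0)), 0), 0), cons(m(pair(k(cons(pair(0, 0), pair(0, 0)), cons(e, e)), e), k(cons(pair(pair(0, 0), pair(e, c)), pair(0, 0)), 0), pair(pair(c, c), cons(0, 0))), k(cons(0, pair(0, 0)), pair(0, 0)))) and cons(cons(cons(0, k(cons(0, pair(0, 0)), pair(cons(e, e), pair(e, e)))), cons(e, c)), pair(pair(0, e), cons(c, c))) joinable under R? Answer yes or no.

Reduce t₁ = cons(pair(k(cons(0, pair(0, 0)), 0), 0), cons(m(pair(k(cons(pair(0, 0), pair(0, 0)), cons(e, e)), e), k(cons(pair(pair(0, 0), pair(e, c)), pair(0, 0)), 0), pair(pair(c, c), cons(0, 0))), k(cons(0, pair(0, 0)), pair(0, 0)))):
1. cons(pair(k(cons(0, pair(0, 0)), 0), 0), cons(m(pair(k(cons(pair(0, 0), pair(0, 0)), cons(e, e)), e), k(cons(pair(pair(0, 0), pair(e, c)), pair(0, 0)), 0), pair(pair(c, c), cons(0, 0))), k(cons(0, pair(0, 0)), pair(0, 0))))  →  cons(pair(0, 0), cons(m(pair(k(cons(pair(0, 0), pair(0, 0)), cons(e, e)), e), k(cons(pair(pair(0, 0), pair(e, c)), pair(0, 0)), 0), pair(pair(c, c), cons(0, 0))), k(cons(0, pair(0, 0)), pair(0, 0))))   [R1 at 1.1]
2. cons(pair(0, 0), cons(m(pair(k(cons(pair(0, 0), pair(0, 0)), cons(e, e)), e), k(cons(pair(pair(0, 0), pair(e, c)), pair(0, 0)), 0), pair(pair(c, c), cons(0, 0))), k(cons(0, pair(0, 0)), pair(0, 0))))  →  cons(pair(0, 0), cons(m(pair(pair(0, 0), e), k(cons(pair(pair(0, 0), pair(e, c)), pair(0, 0)), 0), pair(pair(c, c), cons(0, 0))), k(cons(0, pair(0, 0)), pair(0, 0))))   [R1 at 2.1.1.1]
3. cons(pair(0, 0), cons(m(pair(pair(0, 0), e), k(cons(pair(pair(0, 0), pair(e, c)), pair(0, 0)), 0), pair(pair(c, c), cons(0, 0))), k(cons(0, pair(0, 0)), pair(0, 0))))  →  cons(pair(0, 0), cons(m(pair(pair(0, 0), e), pair(pair(0, 0), pair(e, c)), pair(pair(c, c), cons(0, 0))), k(cons(0, pair(0, 0)), pair(0, 0))))   [R1 at 2.1.2]
4. cons(pair(0, 0), cons(m(pair(pair(0, 0), e), pair(pair(0, 0), pair(e, c)), pair(pair(c, c), cons(0, 0))), k(cons(0, pair(0, 0)), pair(0, 0))))  →  cons(pair(0, 0), cons(c, k(cons(0, pair(0, 0)), pair(0, 0))))   [R3 at 2.1]
5. cons(pair(0, 0), cons(c, k(cons(0, pair(0, 0)), pair(0, 0))))  →  cons(pair(0, 0), cons(c, 0))   [R1 at 2.2]

Reduce t₂ = cons(cons(cons(0, k(cons(0, pair(0, 0)), pair(cons(e, e), pair(e, e)))), cons(e, c)), pair(pair(0, e), cons(c, c))):
1. cons(cons(cons(0, k(cons(0, pair(0, 0)), pair(cons(e, e), pair(e, e)))), cons(e, c)), pair(pair(0, e), cons(c, c)))  →  cons(cons(cons(0, 0), cons(e, c)), pair(pair(0, e), cons(c, c)))   [R1 at 1.1.2]

no — NF(t₁) = cons(pair(0, 0), cons(c, 0)), NF(t₂) = cons(cons(cons(0, 0), cons(e, c)), pair(pair(0, e), cons(c, c)))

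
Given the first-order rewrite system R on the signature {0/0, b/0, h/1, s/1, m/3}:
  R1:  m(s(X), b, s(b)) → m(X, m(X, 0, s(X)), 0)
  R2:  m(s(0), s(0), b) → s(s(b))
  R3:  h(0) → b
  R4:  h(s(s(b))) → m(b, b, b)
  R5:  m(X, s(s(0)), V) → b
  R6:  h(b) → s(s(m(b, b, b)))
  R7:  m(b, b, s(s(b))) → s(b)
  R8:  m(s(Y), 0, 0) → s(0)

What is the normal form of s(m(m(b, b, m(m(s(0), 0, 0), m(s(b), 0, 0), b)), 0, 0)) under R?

s(s(0))

1. s(m(m(b, b, m(m(s(0), 0, 0), m(s(b), 0, 0), b)), 0, 0))  →  s(m(m(b, b, m(s(0), m(s(b), 0, 0), b)), 0, 0))   [R8 at 1.1.3.1]
2. s(m(m(b, b, m(s(0), m(s(b), 0, 0), b)), 0, 0))  →  s(m(m(b, b, m(s(0), s(0), b)), 0, 0))   [R8 at 1.1.3.2]
3. s(m(m(b, b, m(s(0), s(0), b)), 0, 0))  →  s(m(m(b, b, s(s(b))), 0, 0))   [R2 at 1.1.3]
4. s(m(m(b, b, s(s(b))), 0, 0))  →  s(m(s(b), 0, 0))   [R7 at 1.1]
5. s(m(s(b), 0, 0))  →  s(s(0))   [R8 at 1]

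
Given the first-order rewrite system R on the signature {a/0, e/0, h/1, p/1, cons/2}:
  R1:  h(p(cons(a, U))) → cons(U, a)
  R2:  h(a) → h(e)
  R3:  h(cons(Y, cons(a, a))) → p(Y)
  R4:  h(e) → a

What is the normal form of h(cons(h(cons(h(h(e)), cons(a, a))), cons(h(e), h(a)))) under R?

1. h(cons(h(cons(h(h(e)), cons(a, a))), cons(h(e), h(a))))  →  h(cons(p(h(h(e))), cons(h(e), h(a))))   [R3 at 1.1]
2. h(cons(p(h(h(e))), cons(h(e), h(a))))  →  h(cons(p(h(a)), cons(h(e), h(a))))   [R4 at 1.1.1.1]
3. h(cons(p(h(a)), cons(h(e), h(a))))  →  h(cons(p(h(e)), cons(h(e), h(a))))   [R2 at 1.1.1]
4. h(cons(p(h(e)), cons(h(e), h(a))))  →  h(cons(p(a), cons(h(e), h(a))))   [R4 at 1.1.1]
5. h(cons(p(a), cons(h(e), h(a))))  →  h(cons(p(a), cons(a, h(a))))   [R4 at 1.2.1]
6. h(cons(p(a), cons(a, h(a))))  →  h(cons(p(a), cons(a, h(e))))   [R2 at 1.2.2]
7. h(cons(p(a), cons(a, h(e))))  →  h(cons(p(a), cons(a, a)))   [R4 at 1.2.2]
8. h(cons(p(a), cons(a, a)))  →  p(p(a))   [R3 at ε]

p(p(a))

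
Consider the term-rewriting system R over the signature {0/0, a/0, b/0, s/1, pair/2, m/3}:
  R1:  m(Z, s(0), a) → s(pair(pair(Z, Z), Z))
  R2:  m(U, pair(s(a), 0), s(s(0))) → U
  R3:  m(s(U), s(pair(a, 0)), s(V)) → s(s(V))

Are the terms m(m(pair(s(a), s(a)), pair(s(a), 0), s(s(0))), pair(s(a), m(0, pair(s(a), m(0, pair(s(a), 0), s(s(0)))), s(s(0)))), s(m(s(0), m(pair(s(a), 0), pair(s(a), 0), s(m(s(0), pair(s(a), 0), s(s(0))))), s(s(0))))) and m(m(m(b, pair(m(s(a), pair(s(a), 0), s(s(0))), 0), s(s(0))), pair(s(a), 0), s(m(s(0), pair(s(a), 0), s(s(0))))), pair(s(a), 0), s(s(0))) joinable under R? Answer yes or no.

no — NF(t₁) = pair(s(a), s(a)), NF(t₂) = b

Reduce t₁ = m(m(pair(s(a), s(a)), pair(s(a), 0), s(s(0))), pair(s(a), m(0, pair(s(a), m(0, pair(s(a), 0), s(s(0)))), s(s(0)))), s(m(s(0), m(pair(s(a), 0), pair(s(a), 0), s(m(s(0), pair(s(a), 0), s(s(0))))), s(s(0))))):
1. m(m(pair(s(a), s(a)), pair(s(a), 0), s(s(0))), pair(s(a), m(0, pair(s(a), m(0, pair(s(a), 0), s(s(0)))), s(s(0)))), s(m(s(0), m(pair(s(a), 0), pair(s(a), 0), s(m(s(0), pair(s(a), 0), s(s(0))))), s(s(0)))))  →  m(pair(s(a), s(a)), pair(s(a), m(0, pair(s(a), m(0, pair(s(a), 0), s(s(0)))), s(s(0)))), s(m(s(0), m(pair(s(a), 0), pair(s(a), 0), s(m(s(0), pair(s(a), 0), s(s(0))))), s(s(0)))))   [R2 at 1]
2. m(pair(s(a), s(a)), pair(s(a), m(0, pair(s(a), m(0, pair(s(a), 0), s(s(0)))), s(s(0)))), s(m(s(0), m(pair(s(a), 0), pair(s(a), 0), s(m(s(0), pair(s(a), 0), s(s(0))))), s(s(0)))))  →  m(pair(s(a), s(a)), pair(s(a), m(0, pair(s(a), 0), s(s(0)))), s(m(s(0), m(pair(s(a), 0), pair(s(a), 0), s(m(s(0), pair(s(a), 0), s(s(0))))), s(s(0)))))   [R2 at 2.2.2.2]
3. m(pair(s(a), s(a)), pair(s(a), m(0, pair(s(a), 0), s(s(0)))), s(m(s(0), m(pair(s(a), 0), pair(s(a), 0), s(m(s(0), pair(s(a), 0), s(s(0))))), s(s(0)))))  →  m(pair(s(a), s(a)), pair(s(a), 0), s(m(s(0), m(pair(s(a), 0), pair(s(a), 0), s(m(s(0), pair(s(a), 0), s(s(0))))), s(s(0)))))   [R2 at 2.2]
4. m(pair(s(a), s(a)), pair(s(a), 0), s(m(s(0), m(pair(s(a), 0), pair(s(a), 0), s(m(s(0), pair(s(a), 0), s(s(0))))), s(s(0)))))  →  m(pair(s(a), s(a)), pair(s(a), 0), s(m(s(0), m(pair(s(a), 0), pair(s(a), 0), s(s(0))), s(s(0)))))   [R2 at 3.1.2.3.1]
5. m(pair(s(a), s(a)), pair(s(a), 0), s(m(s(0), m(pair(s(a), 0), pair(s(a), 0), s(s(0))), s(s(0)))))  →  m(pair(s(a), s(a)), pair(s(a), 0), s(m(s(0), pair(s(a), 0), s(s(0)))))   [R2 at 3.1.2]
6. m(pair(s(a), s(a)), pair(s(a), 0), s(m(s(0), pair(s(a), 0), s(s(0)))))  →  m(pair(s(a), s(a)), pair(s(a), 0), s(s(0)))   [R2 at 3.1]
7. m(pair(s(a), s(a)), pair(s(a), 0), s(s(0)))  →  pair(s(a), s(a))   [R2 at ε]

Reduce t₂ = m(m(m(b, pair(m(s(a), pair(s(a), 0), s(s(0))), 0), s(s(0))), pair(s(a), 0), s(m(s(0), pair(s(a), 0), s(s(0))))), pair(s(a), 0), s(s(0))):
1. m(m(m(b, pair(m(s(a), pair(s(a), 0), s(s(0))), 0), s(s(0))), pair(s(a), 0), s(m(s(0), pair(s(a), 0), s(s(0))))), pair(s(a), 0), s(s(0)))  →  m(m(b, pair(m(s(a), pair(s(a), 0), s(s(0))), 0), s(s(0))), pair(s(a), 0), s(m(s(0), pair(s(a), 0), s(s(0)))))   [R2 at ε]
2. m(m(b, pair(m(s(a), pair(s(a), 0), s(s(0))), 0), s(s(0))), pair(s(a), 0), s(m(s(0), pair(s(a), 0), s(s(0)))))  →  m(m(b, pair(s(a), 0), s(s(0))), pair(s(a), 0), s(m(s(0), pair(s(a), 0), s(s(0)))))   [R2 at 1.2.1]
3. m(m(b, pair(s(a), 0), s(s(0))), pair(s(a), 0), s(m(s(0), pair(s(a), 0), s(s(0)))))  →  m(b, pair(s(a), 0), s(m(s(0), pair(s(a), 0), s(s(0)))))   [R2 at 1]
4. m(b, pair(s(a), 0), s(m(s(0), pair(s(a), 0), s(s(0)))))  →  m(b, pair(s(a), 0), s(s(0)))   [R2 at 3.1]
5. m(b, pair(s(a), 0), s(s(0)))  →  b   [R2 at ε]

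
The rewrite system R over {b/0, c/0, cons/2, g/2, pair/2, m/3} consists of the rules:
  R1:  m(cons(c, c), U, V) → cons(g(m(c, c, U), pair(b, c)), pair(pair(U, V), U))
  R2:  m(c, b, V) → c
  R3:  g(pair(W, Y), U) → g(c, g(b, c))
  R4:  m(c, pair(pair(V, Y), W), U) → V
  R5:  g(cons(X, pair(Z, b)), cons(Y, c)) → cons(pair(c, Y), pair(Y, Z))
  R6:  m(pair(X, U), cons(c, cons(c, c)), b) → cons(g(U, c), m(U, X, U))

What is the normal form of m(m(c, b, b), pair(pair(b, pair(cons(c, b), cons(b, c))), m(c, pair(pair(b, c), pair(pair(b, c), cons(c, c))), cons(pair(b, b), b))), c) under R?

1. m(m(c, b, b), pair(pair(b, pair(cons(c, b), cons(b, c))), m(c, pair(pair(b, c), pair(pair(b, c), cons(c, c))), cons(pair(b, b), b))), c)  →  m(c, pair(pair(b, pair(cons(c, b), cons(b, c))), m(c, pair(pair(b, c), pair(pair(b, c), cons(c, c))), cons(pair(b, b), b))), c)   [R2 at 1]
2. m(c, pair(pair(b, pair(cons(c, b), cons(b, c))), m(c, pair(pair(b, c), pair(pair(b, c), cons(c, c))), cons(pair(b, b), b))), c)  →  b   [R4 at ε]

b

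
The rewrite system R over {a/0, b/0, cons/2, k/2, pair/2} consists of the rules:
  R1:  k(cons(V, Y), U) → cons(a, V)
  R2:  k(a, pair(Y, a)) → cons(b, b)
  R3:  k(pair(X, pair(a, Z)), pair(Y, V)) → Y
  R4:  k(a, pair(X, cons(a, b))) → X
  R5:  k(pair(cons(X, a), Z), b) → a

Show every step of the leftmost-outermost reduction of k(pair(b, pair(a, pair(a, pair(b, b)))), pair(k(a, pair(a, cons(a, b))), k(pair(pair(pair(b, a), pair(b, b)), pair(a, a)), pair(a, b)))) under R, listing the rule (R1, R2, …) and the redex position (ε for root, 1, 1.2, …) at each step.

a

1. k(pair(b, pair(a, pair(a, pair(b, b)))), pair(k(a, pair(a, cons(a, b))), k(pair(pair(pair(b, a), pair(b, b)), pair(a, a)), pair(a, b))))  →  k(a, pair(a, cons(a, b)))   [R3 at ε]
2. k(a, pair(a, cons(a, b)))  →  a   [R4 at ε]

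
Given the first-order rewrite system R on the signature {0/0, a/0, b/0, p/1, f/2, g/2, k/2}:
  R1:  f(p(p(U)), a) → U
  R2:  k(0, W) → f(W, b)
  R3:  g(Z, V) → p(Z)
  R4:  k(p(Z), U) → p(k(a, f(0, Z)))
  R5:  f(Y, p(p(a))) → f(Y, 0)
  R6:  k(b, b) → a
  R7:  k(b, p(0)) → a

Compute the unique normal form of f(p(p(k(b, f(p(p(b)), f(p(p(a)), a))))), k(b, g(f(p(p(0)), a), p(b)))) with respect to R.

a

1. f(p(p(k(b, f(p(p(b)), f(p(p(a)), a))))), k(b, g(f(p(p(0)), a), p(b))))  →  f(p(p(k(b, f(p(p(b)), a)))), k(b, g(f(p(p(0)), a), p(b))))   [R1 at 1.1.1.2.2]
2. f(p(p(k(b, f(p(p(b)), a)))), k(b, g(f(p(p(0)), a), p(b))))  →  f(p(p(k(b, b))), k(b, g(f(p(p(0)), a), p(b))))   [R1 at 1.1.1.2]
3. f(p(p(k(b, b))), k(b, g(f(p(p(0)), a), p(b))))  →  f(p(p(a)), k(b, g(f(p(p(0)), a), p(b))))   [R6 at 1.1.1]
4. f(p(p(a)), k(b, g(f(p(p(0)), a), p(b))))  →  f(p(p(a)), k(b, p(f(p(p(0)), a))))   [R3 at 2.2]
5. f(p(p(a)), k(b, p(f(p(p(0)), a))))  →  f(p(p(a)), k(b, p(0)))   [R1 at 2.2.1]
6. f(p(p(a)), k(b, p(0)))  →  f(p(p(a)), a)   [R7 at 2]
7. f(p(p(a)), a)  →  a   [R1 at ε]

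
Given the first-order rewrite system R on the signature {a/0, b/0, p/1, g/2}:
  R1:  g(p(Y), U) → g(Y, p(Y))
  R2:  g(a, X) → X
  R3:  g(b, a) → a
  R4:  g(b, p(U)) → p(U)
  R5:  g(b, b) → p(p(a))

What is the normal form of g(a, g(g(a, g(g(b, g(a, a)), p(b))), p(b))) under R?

p(b)

1. g(a, g(g(a, g(g(b, g(a, a)), p(b))), p(b)))  →  g(g(a, g(g(b, g(a, a)), p(b))), p(b))   [R2 at ε]
2. g(g(a, g(g(b, g(a, a)), p(b))), p(b))  →  g(g(g(b, g(a, a)), p(b)), p(b))   [R2 at 1]
3. g(g(g(b, g(a, a)), p(b)), p(b))  →  g(g(g(b, a), p(b)), p(b))   [R2 at 1.1.2]
4. g(g(g(b, a), p(b)), p(b))  →  g(g(a, p(b)), p(b))   [R3 at 1.1]
5. g(g(a, p(b)), p(b))  →  g(p(b), p(b))   [R2 at 1]
6. g(p(b), p(b))  →  g(b, p(b))   [R1 at ε]
7. g(b, p(b))  →  p(b)   [R4 at ε]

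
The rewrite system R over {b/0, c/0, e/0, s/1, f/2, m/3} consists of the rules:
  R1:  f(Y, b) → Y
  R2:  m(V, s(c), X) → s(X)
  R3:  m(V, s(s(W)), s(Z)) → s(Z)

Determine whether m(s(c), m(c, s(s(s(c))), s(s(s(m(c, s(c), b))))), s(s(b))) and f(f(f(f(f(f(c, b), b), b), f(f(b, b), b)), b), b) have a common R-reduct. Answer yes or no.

Reduce t₁ = m(s(c), m(c, s(s(s(c))), s(s(s(m(c, s(c), b))))), s(s(b))):
1. m(s(c), m(c, s(s(s(c))), s(s(s(m(c, s(c), b))))), s(s(b)))  →  m(s(c), s(s(s(m(c, s(c), b)))), s(s(b)))   [R3 at 2]
2. m(s(c), s(s(s(m(c, s(c), b)))), s(s(b)))  →  s(s(b))   [R3 at ε]

Reduce t₂ = f(f(f(f(f(f(c, b), b), b), f(f(b, b), b)), b), b):
1. f(f(f(f(f(f(c, b), b), b), f(f(b, b), b)), b), b)  →  f(f(f(f(f(c, b), b), b), f(f(b, b), b)), b)   [R1 at ε]
2. f(f(f(f(f(c, b), b), b), f(f(b, b), b)), b)  →  f(f(f(f(c, b), b), b), f(f(b, b), b))   [R1 at ε]
3. f(f(f(f(c, b), b), b), f(f(b, b), b))  →  f(f(f(c, b), b), f(f(b, b), b))   [R1 at 1]
4. f(f(f(c, b), b), f(f(b, b), b))  →  f(f(c, b), f(f(b, b), b))   [R1 at 1]
5. f(f(c, b), f(f(b, b), b))  →  f(c, f(f(b, b), b))   [R1 at 1]
6. f(c, f(f(b, b), b))  →  f(c, f(b, b))   [R1 at 2]
7. f(c, f(b, b))  →  f(c, b)   [R1 at 2]
8. f(c, b)  →  c   [R1 at ε]

no — NF(t₁) = s(s(b)), NF(t₂) = c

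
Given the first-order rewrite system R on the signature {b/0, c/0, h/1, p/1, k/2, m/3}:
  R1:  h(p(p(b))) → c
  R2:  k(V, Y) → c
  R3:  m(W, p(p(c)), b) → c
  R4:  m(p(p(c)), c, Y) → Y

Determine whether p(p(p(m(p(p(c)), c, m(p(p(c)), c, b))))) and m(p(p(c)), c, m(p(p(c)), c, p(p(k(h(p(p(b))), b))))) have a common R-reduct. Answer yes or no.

no — NF(t₁) = p(p(p(b))), NF(t₂) = p(p(c))

Reduce t₁ = p(p(p(m(p(p(c)), c, m(p(p(c)), c, b))))):
1. p(p(p(m(p(p(c)), c, m(p(p(c)), c, b)))))  →  p(p(p(m(p(p(c)), c, b))))   [R4 at 1.1.1]
2. p(p(p(m(p(p(c)), c, b))))  →  p(p(p(b)))   [R4 at 1.1.1]

Reduce t₂ = m(p(p(c)), c, m(p(p(c)), c, p(p(k(h(p(p(b))), b))))):
1. m(p(p(c)), c, m(p(p(c)), c, p(p(k(h(p(p(b))), b)))))  →  m(p(p(c)), c, p(p(k(h(p(p(b))), b))))   [R4 at ε]
2. m(p(p(c)), c, p(p(k(h(p(p(b))), b))))  →  p(p(k(h(p(p(b))), b)))   [R4 at ε]
3. p(p(k(h(p(p(b))), b)))  →  p(p(c))   [R2 at 1.1]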